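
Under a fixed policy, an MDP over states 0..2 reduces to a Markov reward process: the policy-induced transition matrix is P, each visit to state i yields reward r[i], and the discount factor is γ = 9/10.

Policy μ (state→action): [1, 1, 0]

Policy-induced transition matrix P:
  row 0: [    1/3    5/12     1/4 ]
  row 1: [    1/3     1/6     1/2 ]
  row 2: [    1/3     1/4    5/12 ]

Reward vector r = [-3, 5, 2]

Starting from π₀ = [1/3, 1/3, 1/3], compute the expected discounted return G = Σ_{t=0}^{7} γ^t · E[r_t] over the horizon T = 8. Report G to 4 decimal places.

G = 6.8607

t=0: π = [0.3333, 0.3333, 0.3333], E[r] = 1.3333, γ^t·E[r] = 1.333333, running G = 1.333333
t=1: π = [0.3333, 0.2778, 0.3889], E[r] = 1.1667, γ^t·E[r] = 1.050000, running G = 2.383333
t=2: π = [0.3333, 0.2824, 0.3843], E[r] = 1.1806, γ^t·E[r] = 0.956250, running G = 3.339583
t=3: π = [0.3333, 0.2820, 0.3846], E[r] = 1.1794, γ^t·E[r] = 0.859781, running G = 4.199365
t=4: π = [0.3333, 0.2821, 0.3846], E[r] = 1.1795, γ^t·E[r] = 0.773866, running G = 4.973231
t=5: π = [0.3333, 0.2821, 0.3846], E[r] = 1.1795, γ^t·E[r] = 0.696475, running G = 5.669706
t=6: π = [0.3333, 0.2821, 0.3846], E[r] = 1.1795, γ^t·E[r] = 0.626828, running G = 6.296534
t=7: π = [0.3333, 0.2821, 0.3846], E[r] = 1.1795, γ^t·E[r] = 0.564145, running G = 6.860679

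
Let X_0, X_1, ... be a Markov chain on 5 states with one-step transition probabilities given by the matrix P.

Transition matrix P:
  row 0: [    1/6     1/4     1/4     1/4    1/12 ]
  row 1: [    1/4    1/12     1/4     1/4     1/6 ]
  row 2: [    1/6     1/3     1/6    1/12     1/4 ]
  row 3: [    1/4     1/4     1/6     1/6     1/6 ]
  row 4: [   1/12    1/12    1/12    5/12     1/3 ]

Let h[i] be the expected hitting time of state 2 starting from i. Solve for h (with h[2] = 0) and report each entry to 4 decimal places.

First-step conditioning: h[2] = 0; for i ≠ 2, h[i] = 1 + Σ_k P[i][k]·h[k].
  h[0] = 1 + 1/6·h[0] + 1/4·h[1] + 1/4·h[3] + 1/12·h[4]
  h[1] = 1 + 1/4·h[0] + 1/12·h[1] + 1/4·h[3] + 1/6·h[4]
  h[3] = 1 + 1/4·h[0] + 1/4·h[1] + 1/6·h[3] + 1/6·h[4]
  h[4] = 1 + 1/12·h[0] + 1/12·h[1] + 5/12·h[3] + 1/3·h[4]
Solving the 4×4 linear system over states ≠ 2 gives exactly h = [4908/991, 4992/991, 0, 5376/991, 6084/991] (h[2] = 0 is the target).

h = [4.9526, 5.0373, 0.0000, 5.4248, 6.1393]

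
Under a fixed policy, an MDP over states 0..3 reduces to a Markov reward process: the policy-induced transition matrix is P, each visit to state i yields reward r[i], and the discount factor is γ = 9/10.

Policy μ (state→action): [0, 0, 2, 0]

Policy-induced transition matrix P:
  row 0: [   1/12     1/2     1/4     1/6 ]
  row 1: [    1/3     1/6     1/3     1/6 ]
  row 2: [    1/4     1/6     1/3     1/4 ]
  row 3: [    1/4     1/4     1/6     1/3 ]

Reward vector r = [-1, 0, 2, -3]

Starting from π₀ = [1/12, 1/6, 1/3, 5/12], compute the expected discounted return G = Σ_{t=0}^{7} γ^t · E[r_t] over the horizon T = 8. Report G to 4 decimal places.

G = -2.5431

t=0: π = [0.0833, 0.1667, 0.3333, 0.4167], E[r] = -0.6667, γ^t·E[r] = -0.666667, running G = -0.666667
t=1: π = [0.2500, 0.2292, 0.2569, 0.2639], E[r] = -0.5278, γ^t·E[r] = -0.475000, running G = -1.141667
t=2: π = [0.2274, 0.2720, 0.2685, 0.2321], E[r] = -0.3866, γ^t·E[r] = -0.313125, running G = -1.454792
t=3: π = [0.2348, 0.2618, 0.2757, 0.2277], E[r] = -0.3665, γ^t·E[r] = -0.267188, running G = -1.721979
t=4: π = [0.2327, 0.2639, 0.2758, 0.2276], E[r] = -0.3638, γ^t·E[r] = -0.238718, running G = -1.960697
t=5: π = [0.2332, 0.2632, 0.2760, 0.2276], E[r] = -0.3639, γ^t·E[r] = -0.214904, running G = -2.175601
t=6: π = [0.2331, 0.2634, 0.2760, 0.2276], E[r] = -0.3639, γ^t·E[r] = -0.193403, running G = -2.369004
t=7: π = [0.2331, 0.2633, 0.2760, 0.2276], E[r] = -0.3639, γ^t·E[r] = -0.174070, running G = -2.543075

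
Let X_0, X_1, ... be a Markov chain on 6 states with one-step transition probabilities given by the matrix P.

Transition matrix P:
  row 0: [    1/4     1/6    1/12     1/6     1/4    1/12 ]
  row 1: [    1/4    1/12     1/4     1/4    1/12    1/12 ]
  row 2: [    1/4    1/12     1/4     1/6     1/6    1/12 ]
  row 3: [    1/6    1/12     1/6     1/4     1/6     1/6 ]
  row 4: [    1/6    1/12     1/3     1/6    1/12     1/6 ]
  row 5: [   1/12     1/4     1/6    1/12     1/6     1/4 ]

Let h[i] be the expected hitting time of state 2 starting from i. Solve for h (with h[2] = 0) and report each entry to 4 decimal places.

First-step conditioning: h[2] = 0; for i ≠ 2, h[i] = 1 + Σ_k P[i][k]·h[k].
  h[0] = 1 + 1/4·h[0] + 1/6·h[1] + 1/6·h[3] + 1/4·h[4] + 1/12·h[5]
  h[1] = 1 + 1/4·h[0] + 1/12·h[1] + 1/4·h[3] + 1/12·h[4] + 1/12·h[5]
  h[3] = 1 + 1/6·h[0] + 1/12·h[1] + 1/4·h[3] + 1/6·h[4] + 1/6·h[5]
  h[4] = 1 + 1/6·h[0] + 1/12·h[1] + 1/6·h[3] + 1/12·h[4] + 1/6·h[5]
  h[5] = 1 + 1/12·h[0] + 1/4·h[1] + 1/12·h[3] + 1/6·h[4] + 1/4·h[5]
Solving the 5×5 linear system over states ≠ 2 gives exactly h = [5523/970, 2412/485, 0, 2574/485, 2178/485, 1011/194] (h[2] = 0 is the target).

h = [5.6938, 4.9732, 0.0000, 5.3072, 4.4907, 5.2113]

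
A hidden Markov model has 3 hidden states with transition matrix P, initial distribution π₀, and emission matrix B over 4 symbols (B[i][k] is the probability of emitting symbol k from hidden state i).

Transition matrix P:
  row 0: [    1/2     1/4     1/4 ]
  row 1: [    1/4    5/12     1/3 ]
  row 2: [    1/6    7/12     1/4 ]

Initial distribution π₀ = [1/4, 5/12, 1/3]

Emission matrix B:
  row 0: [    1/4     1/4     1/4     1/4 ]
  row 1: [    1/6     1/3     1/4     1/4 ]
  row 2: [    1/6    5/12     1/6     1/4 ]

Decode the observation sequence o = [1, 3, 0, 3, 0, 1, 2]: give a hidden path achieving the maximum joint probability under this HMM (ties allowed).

path = [2, 1, 0, 0, 0, 0, 0]

t=0: δ = [6.250e-02, 1.389e-01, 1.389e-01]  (obs o_0=1)
t=1: δ = [8.681e-03, 2.025e-02, 1.157e-02]  ψ = [1, 2, 1]  (obs o_1=3)
t=2: δ = [1.266e-03, 1.407e-03, 1.125e-03]  ψ = [1, 1, 1]  (obs o_2=0)
t=3: δ = [1.582e-04, 1.641e-04, 1.172e-04]  ψ = [0, 2, 1]  (obs o_3=3)
t=4: δ = [1.978e-05, 1.140e-05, 9.117e-06]  ψ = [0, 1, 1]  (obs o_4=0)
t=5: δ = [2.472e-06, 1.773e-06, 2.060e-06]  ψ = [0, 2, 0]  (obs o_5=1)
t=6: δ = [3.091e-07, 3.005e-07, 1.030e-07]  ψ = [0, 2, 0]  (obs o_6=2)
backtrack: best end state = 0; path = [2, 1, 0, 0, 0, 0, 0]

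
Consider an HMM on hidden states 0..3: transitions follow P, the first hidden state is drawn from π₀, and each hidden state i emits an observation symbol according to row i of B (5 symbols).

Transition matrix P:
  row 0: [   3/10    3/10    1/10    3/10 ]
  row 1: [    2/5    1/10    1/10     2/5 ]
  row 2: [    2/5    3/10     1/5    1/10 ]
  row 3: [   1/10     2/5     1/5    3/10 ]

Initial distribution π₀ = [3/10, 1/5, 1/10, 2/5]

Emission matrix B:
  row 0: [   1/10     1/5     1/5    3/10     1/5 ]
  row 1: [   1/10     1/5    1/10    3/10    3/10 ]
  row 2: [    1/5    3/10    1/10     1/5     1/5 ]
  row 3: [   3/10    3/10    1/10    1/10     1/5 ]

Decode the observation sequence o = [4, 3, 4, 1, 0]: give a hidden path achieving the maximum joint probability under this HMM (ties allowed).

path = [3, 1, 3, 1, 3]

t=0: δ = [6.000e-02, 6.000e-02, 2.000e-02, 8.000e-02]  (obs o_0=4)
t=1: δ = [7.200e-03, 9.600e-03, 3.200e-03, 2.400e-03]  ψ = [1, 3, 3, 1]  (obs o_1=3)
t=2: δ = [7.680e-04, 6.480e-04, 1.920e-04, 7.680e-04]  ψ = [1, 0, 1, 1]  (obs o_2=4)
t=3: δ = [5.184e-05, 6.144e-05, 4.608e-05, 7.776e-05]  ψ = [1, 3, 3, 1]  (obs o_3=1)
t=4: δ = [2.458e-06, 3.110e-06, 3.110e-06, 7.373e-06]  ψ = [1, 3, 3, 1]  (obs o_4=0)
backtrack: best end state = 3; path = [3, 1, 3, 1, 3]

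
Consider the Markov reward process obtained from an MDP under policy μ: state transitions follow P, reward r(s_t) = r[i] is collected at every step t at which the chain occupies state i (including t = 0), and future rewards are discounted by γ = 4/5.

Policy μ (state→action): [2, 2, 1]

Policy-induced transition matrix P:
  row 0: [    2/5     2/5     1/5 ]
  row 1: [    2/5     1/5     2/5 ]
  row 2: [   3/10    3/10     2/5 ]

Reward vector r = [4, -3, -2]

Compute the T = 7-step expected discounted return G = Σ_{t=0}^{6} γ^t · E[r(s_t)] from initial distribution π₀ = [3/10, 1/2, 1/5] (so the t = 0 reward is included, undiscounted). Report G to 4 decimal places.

t=0: π = [0.3000, 0.5000, 0.2000], E[r] = -0.7000, γ^t·E[r] = -0.700000, running G = -0.700000
t=1: π = [0.3800, 0.2800, 0.3400], E[r] = 0.0000, γ^t·E[r] = 0.000000, running G = -0.700000
t=2: π = [0.3660, 0.3100, 0.3240], E[r] = -0.1140, γ^t·E[r] = -0.072960, running G = -0.772960
t=3: π = [0.3676, 0.3056, 0.3268], E[r] = -0.1000, γ^t·E[r] = -0.051200, running G = -0.824160
t=4: π = [0.3673, 0.3062, 0.3265], E[r] = -0.1023, γ^t·E[r] = -0.041894, running G = -0.866054
t=5: π = [0.3674, 0.3061, 0.3265], E[r] = -0.1020, γ^t·E[r] = -0.033423, running G = -0.899477
t=6: π = [0.3673, 0.3061, 0.3265], E[r] = -0.1020, γ^t·E[r] = -0.026751, running G = -0.926228

G = -0.9262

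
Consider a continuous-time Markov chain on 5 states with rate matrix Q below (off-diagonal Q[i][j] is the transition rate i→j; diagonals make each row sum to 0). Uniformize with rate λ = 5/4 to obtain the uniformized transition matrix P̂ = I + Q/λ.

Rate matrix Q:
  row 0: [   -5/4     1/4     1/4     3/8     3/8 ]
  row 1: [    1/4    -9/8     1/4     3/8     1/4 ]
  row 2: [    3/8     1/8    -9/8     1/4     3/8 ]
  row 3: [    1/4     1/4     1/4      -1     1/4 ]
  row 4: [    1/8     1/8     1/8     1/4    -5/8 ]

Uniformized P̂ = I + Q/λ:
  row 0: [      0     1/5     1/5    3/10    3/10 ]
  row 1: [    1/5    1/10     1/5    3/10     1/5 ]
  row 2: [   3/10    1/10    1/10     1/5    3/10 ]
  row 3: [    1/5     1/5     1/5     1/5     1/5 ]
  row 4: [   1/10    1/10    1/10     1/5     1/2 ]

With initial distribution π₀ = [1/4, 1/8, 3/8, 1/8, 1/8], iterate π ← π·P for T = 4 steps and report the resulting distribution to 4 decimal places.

π = [0.1519, 0.1382, 0.1521, 0.2291, 0.3287]

t=0: π = [0.2500, 0.1250, 0.3750, 0.1250, 0.1250]
t=1: π = [0.1750, 0.1375, 0.1500, 0.2375, 0.3000]
t=2: π = [0.1500, 0.1413, 0.1550, 0.2313, 0.3225]
t=3: π = [0.1533, 0.1381, 0.1523, 0.2291, 0.3273]
t=4: π = [0.1519, 0.1382, 0.1521, 0.2291, 0.3287]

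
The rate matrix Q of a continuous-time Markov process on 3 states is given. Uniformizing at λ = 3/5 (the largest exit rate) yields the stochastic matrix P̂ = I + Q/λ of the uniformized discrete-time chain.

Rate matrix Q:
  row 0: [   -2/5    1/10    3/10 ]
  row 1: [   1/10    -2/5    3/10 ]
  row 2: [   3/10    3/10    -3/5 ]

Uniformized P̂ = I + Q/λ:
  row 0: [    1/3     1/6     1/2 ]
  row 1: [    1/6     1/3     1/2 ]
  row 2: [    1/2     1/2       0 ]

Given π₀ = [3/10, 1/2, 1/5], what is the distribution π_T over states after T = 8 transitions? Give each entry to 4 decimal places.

t=0: π = [0.3000, 0.5000, 0.2000]
t=1: π = [0.2833, 0.3167, 0.4000]
t=2: π = [0.3472, 0.3528, 0.3000]
t=3: π = [0.3245, 0.3255, 0.3500]
t=4: π = [0.3374, 0.3376, 0.3250]
t=5: π = [0.3312, 0.3313, 0.3375]
t=6: π = [0.3344, 0.3344, 0.3313]
t=7: π = [0.3328, 0.3328, 0.3344]
t=8: π = [0.3336, 0.3336, 0.3328]

π = [0.3336, 0.3336, 0.3328]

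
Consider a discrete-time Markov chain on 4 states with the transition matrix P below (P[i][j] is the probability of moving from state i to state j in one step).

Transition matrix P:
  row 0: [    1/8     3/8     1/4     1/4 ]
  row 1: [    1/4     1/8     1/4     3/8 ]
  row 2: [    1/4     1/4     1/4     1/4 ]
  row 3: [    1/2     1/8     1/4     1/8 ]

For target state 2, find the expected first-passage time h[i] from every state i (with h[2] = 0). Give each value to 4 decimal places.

h = [4.0000, 4.0000, 0.0000, 4.0000]

First-step conditioning: h[2] = 0; for i ≠ 2, h[i] = 1 + Σ_k P[i][k]·h[k].
  h[0] = 1 + 1/8·h[0] + 3/8·h[1] + 1/4·h[3]
  h[1] = 1 + 1/4·h[0] + 1/8·h[1] + 3/8·h[3]
  h[3] = 1 + 1/2·h[0] + 1/8·h[1] + 1/8·h[3]
Solving the 3×3 linear system over states ≠ 2 gives exactly h = [4, 4, 0, 4] (h[2] = 0 is the target).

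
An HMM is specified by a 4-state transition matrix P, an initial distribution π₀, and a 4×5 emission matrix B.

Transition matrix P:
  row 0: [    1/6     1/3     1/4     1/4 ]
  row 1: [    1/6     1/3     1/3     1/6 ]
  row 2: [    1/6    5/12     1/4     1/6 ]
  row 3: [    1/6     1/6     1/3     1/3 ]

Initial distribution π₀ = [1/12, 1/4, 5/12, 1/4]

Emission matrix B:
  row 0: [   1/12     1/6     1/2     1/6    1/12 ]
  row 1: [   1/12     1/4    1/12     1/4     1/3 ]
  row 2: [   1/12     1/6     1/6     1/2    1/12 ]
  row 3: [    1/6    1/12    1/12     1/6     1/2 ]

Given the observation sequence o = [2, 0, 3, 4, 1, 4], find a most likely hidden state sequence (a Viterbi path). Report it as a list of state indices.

path = [2, 1, 2, 1, 1, 1]

t=0: δ = [4.167e-02, 2.083e-02, 6.944e-02, 2.083e-02]  (obs o_0=2)
t=1: δ = [9.645e-04, 2.411e-03, 1.447e-03, 1.929e-03]  ψ = [2, 2, 2, 2]  (obs o_1=0)
t=2: δ = [6.698e-05, 2.009e-04, 4.019e-04, 1.072e-04]  ψ = [1, 1, 1, 3]  (obs o_2=3)
t=3: δ = [5.582e-06, 5.582e-05, 8.372e-06, 3.349e-05]  ψ = [2, 2, 2, 2]  (obs o_3=4)
t=4: δ = [1.550e-06, 4.651e-06, 3.101e-06, 9.303e-07]  ψ = [1, 1, 1, 3]  (obs o_4=1)
t=5: δ = [6.460e-08, 5.168e-07, 1.292e-07, 3.876e-07]  ψ = [1, 1, 1, 1]  (obs o_5=4)
backtrack: best end state = 1; path = [2, 1, 2, 1, 1, 1]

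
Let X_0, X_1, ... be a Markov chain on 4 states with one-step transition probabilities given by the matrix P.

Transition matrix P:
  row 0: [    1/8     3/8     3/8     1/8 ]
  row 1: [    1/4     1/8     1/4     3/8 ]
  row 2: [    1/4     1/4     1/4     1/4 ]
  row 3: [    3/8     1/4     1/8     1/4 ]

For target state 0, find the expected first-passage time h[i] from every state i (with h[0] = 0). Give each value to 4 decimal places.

First-step conditioning: h[0] = 0; for i ≠ 0, h[i] = 1 + Σ_k P[i][k]·h[k].
  h[1] = 1 + 1/8·h[1] + 1/4·h[2] + 3/8·h[3]
  h[2] = 1 + 1/4·h[1] + 1/4·h[2] + 1/4·h[3]
  h[3] = 1 + 1/4·h[1] + 1/8·h[2] + 1/4·h[3]
Solving the 3×3 linear system over states ≠ 0 gives exactly h = [0, 142/41, 144/41, 126/41] (h[0] = 0 is the target).

h = [0.0000, 3.4634, 3.5122, 3.0732]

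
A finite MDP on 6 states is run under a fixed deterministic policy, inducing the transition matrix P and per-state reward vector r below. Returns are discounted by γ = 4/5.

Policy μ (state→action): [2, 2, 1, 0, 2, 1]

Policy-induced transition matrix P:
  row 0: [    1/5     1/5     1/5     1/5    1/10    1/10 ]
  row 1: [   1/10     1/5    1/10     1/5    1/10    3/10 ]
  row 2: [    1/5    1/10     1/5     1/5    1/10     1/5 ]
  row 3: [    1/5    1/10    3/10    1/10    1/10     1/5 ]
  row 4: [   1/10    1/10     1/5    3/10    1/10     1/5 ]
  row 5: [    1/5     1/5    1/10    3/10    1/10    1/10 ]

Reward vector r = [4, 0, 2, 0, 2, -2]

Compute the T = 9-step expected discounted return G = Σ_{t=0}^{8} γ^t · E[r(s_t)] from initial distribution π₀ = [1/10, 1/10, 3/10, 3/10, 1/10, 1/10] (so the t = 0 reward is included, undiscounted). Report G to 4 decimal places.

G = 4.0942

t=0: π = [0.1000, 0.1000, 0.3000, 0.3000, 0.1000, 0.1000], E[r] = 1.0000, γ^t·E[r] = 1.000000, running G = 1.000000
t=1: π = [0.1800, 0.1300, 0.2100, 0.1900, 0.1000, 0.1900], E[r] = 0.9600, γ^t·E[r] = 0.768000, running G = 1.768000
t=2: π = [0.1770, 0.1500, 0.1870, 0.2100, 0.1000, 0.1760], E[r] = 0.9300, γ^t·E[r] = 0.595200, running G = 2.363200
t=3: π = [0.1750, 0.1503, 0.1884, 0.2066, 0.1000, 0.1797], E[r] = 0.9174, γ^t·E[r] = 0.469709, running G = 2.832909
t=4: π = [0.1750, 0.1505, 0.1877, 0.2073, 0.1000, 0.1796], E[r] = 0.9161, γ^t·E[r] = 0.375226, running G = 3.208135
t=5: π = [0.1750, 0.1505, 0.1877, 0.2072, 0.1000, 0.1796], E[r] = 0.9161, γ^t·E[r] = 0.300173, running G = 3.508308
t=6: π = [0.1749, 0.1505, 0.1877, 0.2072, 0.1000, 0.1796], E[r] = 0.9160, γ^t·E[r] = 0.240132, running G = 3.748441
t=7: π = [0.1749, 0.1505, 0.1877, 0.2072, 0.1000, 0.1796], E[r] = 0.9160, γ^t·E[r] = 0.192106, running G = 3.940547
t=8: π = [0.1749, 0.1505, 0.1877, 0.2072, 0.1000, 0.1796], E[r] = 0.9160, γ^t·E[r] = 0.153685, running G = 4.094232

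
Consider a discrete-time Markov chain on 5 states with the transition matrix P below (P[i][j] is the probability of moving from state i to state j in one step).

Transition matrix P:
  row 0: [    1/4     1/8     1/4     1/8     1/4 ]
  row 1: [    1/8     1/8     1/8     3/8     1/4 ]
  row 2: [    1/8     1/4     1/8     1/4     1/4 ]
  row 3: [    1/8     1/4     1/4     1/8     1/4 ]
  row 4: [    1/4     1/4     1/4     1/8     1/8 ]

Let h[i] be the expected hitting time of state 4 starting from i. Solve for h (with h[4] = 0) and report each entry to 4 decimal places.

h = [4.0000, 4.0000, 4.0000, 4.0000, 0.0000]

First-step conditioning: h[4] = 0; for i ≠ 4, h[i] = 1 + Σ_k P[i][k]·h[k].
  h[0] = 1 + 1/4·h[0] + 1/8·h[1] + 1/4·h[2] + 1/8·h[3]
  h[1] = 1 + 1/8·h[0] + 1/8·h[1] + 1/8·h[2] + 3/8·h[3]
  h[2] = 1 + 1/8·h[0] + 1/4·h[1] + 1/8·h[2] + 1/4·h[3]
  h[3] = 1 + 1/8·h[0] + 1/4·h[1] + 1/4·h[2] + 1/8·h[3]
Solving the 4×4 linear system over states ≠ 4 gives exactly h = [4, 4, 4, 4, 0] (h[4] = 0 is the target).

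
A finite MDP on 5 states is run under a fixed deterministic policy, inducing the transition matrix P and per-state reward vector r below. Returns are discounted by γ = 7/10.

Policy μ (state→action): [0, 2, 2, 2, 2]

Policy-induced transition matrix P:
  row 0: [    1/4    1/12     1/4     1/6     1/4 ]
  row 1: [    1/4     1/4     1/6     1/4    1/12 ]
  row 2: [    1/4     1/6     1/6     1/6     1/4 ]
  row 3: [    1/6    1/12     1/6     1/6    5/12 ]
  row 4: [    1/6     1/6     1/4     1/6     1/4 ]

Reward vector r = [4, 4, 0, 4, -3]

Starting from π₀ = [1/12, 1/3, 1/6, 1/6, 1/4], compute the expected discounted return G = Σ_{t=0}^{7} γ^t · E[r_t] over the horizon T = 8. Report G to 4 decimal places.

t=0: π = [0.0833, 0.3333, 0.1667, 0.1667, 0.2500], E[r] = 1.5833, γ^t·E[r] = 1.583333, running G = 1.583333
t=1: π = [0.2153, 0.1736, 0.1944, 0.1944, 0.2222], E[r] = 1.6667, γ^t·E[r] = 1.166667, running G = 2.750000
t=2: π = [0.2153, 0.1470, 0.2031, 0.1811, 0.2535], E[r] = 1.4132, γ^t·E[r] = 0.692465, running G = 3.442465
t=3: π = [0.2138, 0.1459, 0.2057, 0.1789, 0.2557], E[r] = 1.3872, γ^t·E[r] = 0.475826, running G = 3.918292
t=4: π = [0.2138, 0.1461, 0.2058, 0.1788, 0.2555], E[r] = 1.3883, γ^t·E[r] = 0.333331, running G = 4.251623
t=5: π = [0.2138, 0.1461, 0.2058, 0.1788, 0.2555], E[r] = 1.3887, γ^t·E[r] = 0.233403, running G = 4.485026
t=6: π = [0.2138, 0.1461, 0.2058, 0.1788, 0.2555], E[r] = 1.3887, γ^t·E[r] = 0.163384, running G = 4.648410
t=7: π = [0.2138, 0.1461, 0.2058, 0.1788, 0.2555], E[r] = 1.3887, γ^t·E[r] = 0.114369, running G = 4.762779

G = 4.7628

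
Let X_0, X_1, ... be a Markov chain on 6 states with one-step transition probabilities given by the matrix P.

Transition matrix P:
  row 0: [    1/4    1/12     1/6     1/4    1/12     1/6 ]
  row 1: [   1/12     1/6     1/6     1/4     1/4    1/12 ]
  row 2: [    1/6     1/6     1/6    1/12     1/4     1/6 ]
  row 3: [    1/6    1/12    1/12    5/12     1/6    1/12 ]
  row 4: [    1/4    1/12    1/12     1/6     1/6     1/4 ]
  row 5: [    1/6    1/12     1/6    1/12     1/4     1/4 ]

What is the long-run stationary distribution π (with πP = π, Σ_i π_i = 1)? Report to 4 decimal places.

Balance equations π_j = Σ_i π_i·P[i][j]:
  π_0 = 1/4·π_0 + 1/12·π_1 + 1/6·π_2 + 1/6·π_3 + 1/4·π_4 + 1/6·π_5
  π_1 = 1/12·π_0 + 1/6·π_1 + 1/6·π_2 + 1/12·π_3 + 1/12·π_4 + 1/12·π_5
  π_2 = 1/6·π_0 + 1/6·π_1 + 1/6·π_2 + 1/12·π_3 + 1/12·π_4 + 1/6·π_5
  π_3 = 1/4·π_0 + 1/4·π_1 + 1/12·π_2 + 5/12·π_3 + 1/6·π_4 + 1/12·π_5
  π_4 = 1/12·π_0 + 1/4·π_1 + 1/4·π_2 + 1/6·π_3 + 1/6·π_4 + 1/4·π_5
  normalize: π_0 + π_1 + π_2 + π_3 + π_4 + π_5 = 1
Solving the linear system gives exactly π = [29351/155098, 15973/155098, 20605/155098, 17149/77549, 14319/77549, 26233/155098].

π = [0.1892, 0.1030, 0.1329, 0.2211, 0.1846, 0.1691]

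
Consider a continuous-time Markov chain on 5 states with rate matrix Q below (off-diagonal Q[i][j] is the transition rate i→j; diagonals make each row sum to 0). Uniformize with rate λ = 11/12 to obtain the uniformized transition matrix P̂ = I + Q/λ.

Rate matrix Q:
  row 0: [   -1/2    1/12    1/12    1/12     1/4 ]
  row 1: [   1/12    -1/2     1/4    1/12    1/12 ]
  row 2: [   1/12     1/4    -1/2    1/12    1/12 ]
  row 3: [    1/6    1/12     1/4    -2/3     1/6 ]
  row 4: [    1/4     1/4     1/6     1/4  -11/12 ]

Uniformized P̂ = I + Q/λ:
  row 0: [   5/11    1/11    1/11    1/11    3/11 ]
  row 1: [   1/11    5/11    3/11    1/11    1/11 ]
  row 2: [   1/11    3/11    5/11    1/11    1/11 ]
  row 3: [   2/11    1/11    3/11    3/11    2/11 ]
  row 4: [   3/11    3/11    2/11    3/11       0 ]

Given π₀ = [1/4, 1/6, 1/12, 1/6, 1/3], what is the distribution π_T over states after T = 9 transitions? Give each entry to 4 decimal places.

π = [0.1995, 0.2579, 0.2747, 0.1396, 0.1282]

t=0: π = [0.2500, 0.1667, 0.0833, 0.1667, 0.3333]
t=1: π = [0.2576, 0.2273, 0.2121, 0.1818, 0.1212]
t=2: π = [0.2231, 0.2342, 0.2534, 0.1460, 0.1433]
t=3: π = [0.2114, 0.2482, 0.2652, 0.1435, 0.1317]
t=4: π = [0.2048, 0.2533, 0.2705, 0.1410, 0.1304]
t=5: π = [0.2019, 0.2559, 0.2728, 0.1402, 0.1291]
t=6: π = [0.2005, 0.2571, 0.2739, 0.1399, 0.1286]
t=7: π = [0.1999, 0.2576, 0.2744, 0.1397, 0.1284]
t=8: π = [0.1997, 0.2578, 0.2746, 0.1397, 0.1283]
t=9: π = [0.1995, 0.2579, 0.2747, 0.1396, 0.1282]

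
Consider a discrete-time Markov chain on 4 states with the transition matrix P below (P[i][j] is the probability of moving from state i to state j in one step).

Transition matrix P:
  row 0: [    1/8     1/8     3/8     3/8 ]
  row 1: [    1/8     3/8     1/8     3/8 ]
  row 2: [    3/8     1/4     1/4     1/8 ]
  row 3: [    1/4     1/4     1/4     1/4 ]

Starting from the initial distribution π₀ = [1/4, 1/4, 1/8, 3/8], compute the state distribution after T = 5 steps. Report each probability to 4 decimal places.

π = [0.2213, 0.2541, 0.2459, 0.2787]

t=0: π = [0.2500, 0.2500, 0.1250, 0.3750]
t=1: π = [0.2031, 0.2500, 0.2500, 0.2969]
t=2: π = [0.2246, 0.2559, 0.2441, 0.2754]
t=3: π = [0.2205, 0.2539, 0.2461, 0.2795]
t=4: π = [0.2215, 0.2542, 0.2458, 0.2785]
t=5: π = [0.2213, 0.2541, 0.2459, 0.2787]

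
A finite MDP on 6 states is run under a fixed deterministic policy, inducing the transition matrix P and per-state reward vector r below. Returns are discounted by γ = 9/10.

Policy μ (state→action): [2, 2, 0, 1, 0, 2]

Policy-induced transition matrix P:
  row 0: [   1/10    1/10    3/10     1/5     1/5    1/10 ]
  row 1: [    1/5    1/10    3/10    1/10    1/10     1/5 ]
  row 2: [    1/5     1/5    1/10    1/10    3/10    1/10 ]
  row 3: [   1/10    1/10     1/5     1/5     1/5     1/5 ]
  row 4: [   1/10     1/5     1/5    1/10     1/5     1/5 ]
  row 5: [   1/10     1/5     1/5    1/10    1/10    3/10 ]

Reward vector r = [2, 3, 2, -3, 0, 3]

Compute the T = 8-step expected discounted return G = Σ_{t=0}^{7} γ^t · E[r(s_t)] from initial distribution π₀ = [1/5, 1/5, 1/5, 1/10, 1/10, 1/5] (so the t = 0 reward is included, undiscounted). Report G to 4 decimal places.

t=0: π = [0.2000, 0.2000, 0.2000, 0.1000, 0.1000, 0.2000], E[r] = 1.7000, γ^t·E[r] = 1.700000, running G = 1.700000
t=1: π = [0.1400, 0.1500, 0.2200, 0.1300, 0.1800, 0.1800], E[r] = 1.3200, γ^t·E[r] = 1.188000, running G = 2.888000
t=2: π = [0.1370, 0.1580, 0.2070, 0.1270, 0.1890, 0.1820], E[r] = 1.3270, γ^t·E[r] = 1.074870, running G = 3.962870
t=3: π = [0.1365, 0.1578, 0.2088, 0.1264, 0.1867, 0.1838], E[r] = 1.3362, γ^t·E[r] = 0.974090, running G = 4.936960
t=4: π = [0.1367, 0.1579, 0.2086, 0.1263, 0.1867, 0.1839], E[r] = 1.3369, γ^t·E[r] = 0.877134, running G = 5.814093
t=5: π = [0.1366, 0.1579, 0.2086, 0.1263, 0.1867, 0.1839], E[r] = 1.3369, γ^t·E[r] = 0.789454, running G = 6.603547
t=6: π = [0.1367, 0.1579, 0.2086, 0.1263, 0.1867, 0.1839], E[r] = 1.3369, γ^t·E[r] = 0.710504, running G = 7.314051
t=7: π = [0.1367, 0.1579, 0.2086, 0.1263, 0.1867, 0.1839], E[r] = 1.3369, γ^t·E[r] = 0.639454, running G = 7.953505

G = 7.9535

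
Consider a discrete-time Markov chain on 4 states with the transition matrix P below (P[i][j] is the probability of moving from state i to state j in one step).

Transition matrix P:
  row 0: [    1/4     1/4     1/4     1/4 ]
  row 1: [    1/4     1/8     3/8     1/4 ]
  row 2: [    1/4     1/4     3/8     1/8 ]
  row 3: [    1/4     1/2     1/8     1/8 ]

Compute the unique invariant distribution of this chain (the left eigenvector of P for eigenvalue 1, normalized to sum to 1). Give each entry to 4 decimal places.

π = [0.2500, 0.2643, 0.2964, 0.1893]

Balance equations π_j = Σ_i π_i·P[i][j]:
  π_0 = 1/4·π_0 + 1/4·π_1 + 1/4·π_2 + 1/4·π_3
  π_1 = 1/4·π_0 + 1/8·π_1 + 1/4·π_2 + 1/2·π_3
  π_2 = 1/4·π_0 + 3/8·π_1 + 3/8·π_2 + 1/8·π_3
  normalize: π_0 + π_1 + π_2 + π_3 = 1
Solving the linear system gives exactly π = [1/4, 37/140, 83/280, 53/280].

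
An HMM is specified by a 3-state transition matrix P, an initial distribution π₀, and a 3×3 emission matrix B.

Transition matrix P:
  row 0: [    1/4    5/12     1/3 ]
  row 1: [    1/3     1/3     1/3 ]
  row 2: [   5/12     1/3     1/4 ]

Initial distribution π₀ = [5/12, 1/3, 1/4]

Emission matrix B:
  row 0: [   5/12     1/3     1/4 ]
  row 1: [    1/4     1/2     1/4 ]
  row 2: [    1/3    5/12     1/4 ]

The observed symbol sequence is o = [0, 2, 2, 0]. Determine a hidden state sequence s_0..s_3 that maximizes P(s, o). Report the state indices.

path = [0, 1, 2, 0]

t=0: δ = [1.736e-01, 8.333e-02, 8.333e-02]  (obs o_0=0)
t=1: δ = [1.085e-02, 1.808e-02, 1.447e-02]  ψ = [0, 0, 0]  (obs o_1=2)
t=2: δ = [1.507e-03, 1.507e-03, 1.507e-03]  ψ = [1, 1, 1]  (obs o_2=2)
t=3: δ = [2.616e-04, 1.570e-04, 1.674e-04]  ψ = [2, 0, 0]  (obs o_3=0)
backtrack: best end state = 0; path = [0, 1, 2, 0]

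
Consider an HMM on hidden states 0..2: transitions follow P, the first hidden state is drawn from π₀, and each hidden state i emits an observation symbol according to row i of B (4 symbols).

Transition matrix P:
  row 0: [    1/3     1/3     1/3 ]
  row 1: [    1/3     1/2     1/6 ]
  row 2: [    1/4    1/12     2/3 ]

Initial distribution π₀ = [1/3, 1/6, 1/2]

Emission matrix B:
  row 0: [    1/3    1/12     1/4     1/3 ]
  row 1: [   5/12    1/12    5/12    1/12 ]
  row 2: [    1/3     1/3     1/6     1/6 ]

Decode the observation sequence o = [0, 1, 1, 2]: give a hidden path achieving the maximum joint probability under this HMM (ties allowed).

t=0: δ = [1.111e-01, 6.944e-02, 1.667e-01]  (obs o_0=0)
t=1: δ = [3.472e-03, 3.086e-03, 3.704e-02]  ψ = [2, 0, 2]  (obs o_1=1)
t=2: δ = [7.716e-04, 2.572e-04, 8.230e-03]  ψ = [2, 2, 2]  (obs o_2=1)
t=3: δ = [5.144e-04, 2.858e-04, 9.145e-04]  ψ = [2, 2, 2]  (obs o_3=2)
backtrack: best end state = 2; path = [2, 2, 2, 2]

path = [2, 2, 2, 2]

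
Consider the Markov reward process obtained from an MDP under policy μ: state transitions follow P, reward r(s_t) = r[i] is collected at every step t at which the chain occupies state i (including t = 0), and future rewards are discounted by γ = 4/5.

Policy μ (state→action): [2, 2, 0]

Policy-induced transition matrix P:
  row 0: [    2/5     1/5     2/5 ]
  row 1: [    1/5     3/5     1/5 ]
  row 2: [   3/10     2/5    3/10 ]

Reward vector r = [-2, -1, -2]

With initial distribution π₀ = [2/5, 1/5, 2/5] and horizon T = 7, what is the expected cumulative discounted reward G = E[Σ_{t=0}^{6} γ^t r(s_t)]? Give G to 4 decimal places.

t=0: π = [0.4000, 0.2000, 0.4000], E[r] = -1.8000, γ^t·E[r] = -1.800000, running G = -1.800000
t=1: π = [0.3200, 0.3600, 0.3200], E[r] = -1.6400, γ^t·E[r] = -1.312000, running G = -3.112000
t=2: π = [0.2960, 0.4080, 0.2960], E[r] = -1.5920, γ^t·E[r] = -1.018880, running G = -4.130880
t=3: π = [0.2888, 0.4224, 0.2888], E[r] = -1.5776, γ^t·E[r] = -0.807731, running G = -4.938611
t=4: π = [0.2866, 0.4267, 0.2866], E[r] = -1.5733, γ^t·E[r] = -0.644415, running G = -5.583027
t=5: π = [0.2860, 0.4280, 0.2860], E[r] = -1.5720, γ^t·E[r] = -0.515108, running G = -6.098134
t=6: π = [0.2858, 0.4284, 0.2858], E[r] = -1.5716, γ^t·E[r] = -0.411984, running G = -6.510119

G = -6.5101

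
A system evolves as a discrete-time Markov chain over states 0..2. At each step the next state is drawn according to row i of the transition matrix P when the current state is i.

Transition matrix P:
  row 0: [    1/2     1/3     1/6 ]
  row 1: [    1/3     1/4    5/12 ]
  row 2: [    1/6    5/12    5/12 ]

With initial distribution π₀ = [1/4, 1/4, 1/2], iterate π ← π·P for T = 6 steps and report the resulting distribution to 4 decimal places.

t=0: π = [0.2500, 0.2500, 0.5000]
t=1: π = [0.2917, 0.3542, 0.3542]
t=2: π = [0.3229, 0.3333, 0.3438]
t=3: π = [0.3299, 0.3342, 0.3359]
t=4: π = [0.3323, 0.3335, 0.3342]
t=5: π = [0.3330, 0.3334, 0.3336]
t=6: π = [0.3332, 0.3333, 0.3334]

π = [0.3332, 0.3333, 0.3334]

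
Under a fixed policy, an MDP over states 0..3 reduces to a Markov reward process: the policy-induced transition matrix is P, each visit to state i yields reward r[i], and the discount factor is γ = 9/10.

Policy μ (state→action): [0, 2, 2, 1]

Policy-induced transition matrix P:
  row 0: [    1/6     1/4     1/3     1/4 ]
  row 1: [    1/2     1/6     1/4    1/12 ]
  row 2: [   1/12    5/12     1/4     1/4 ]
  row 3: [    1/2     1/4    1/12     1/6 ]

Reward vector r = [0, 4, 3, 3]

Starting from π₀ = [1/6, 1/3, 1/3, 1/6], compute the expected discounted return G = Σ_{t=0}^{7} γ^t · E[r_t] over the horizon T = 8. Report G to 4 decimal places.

t=0: π = [0.1667, 0.3333, 0.3333, 0.1667], E[r] = 2.8333, γ^t·E[r] = 2.833333, running G = 2.833333
t=1: π = [0.3056, 0.2778, 0.2361, 0.1806], E[r] = 2.3611, γ^t·E[r] = 2.125000, running G = 4.958333
t=2: π = [0.2998, 0.2662, 0.2454, 0.1887], E[r] = 2.3669, γ^t·E[r] = 1.917188, running G = 6.875521
t=3: π = [0.2978, 0.2687, 0.2435, 0.1899], E[r] = 2.3752, γ^t·E[r] = 1.731516, running G = 8.607036
t=4: π = [0.2992, 0.2682, 0.2432, 0.1894], E[r] = 2.3705, γ^t·E[r] = 1.555258, running G = 10.162294
t=5: π = [0.2989, 0.2682, 0.2434, 0.1895], E[r] = 2.3714, γ^t·E[r] = 1.400279, running G = 11.562573
t=6: π = [0.2990, 0.2682, 0.2433, 0.1895], E[r] = 2.3714, γ^t·E[r] = 1.260238, running G = 12.822812
t=7: π = [0.2990, 0.2682, 0.2433, 0.1895], E[r] = 2.3713, γ^t·E[r] = 1.134190, running G = 13.957002

G = 13.9570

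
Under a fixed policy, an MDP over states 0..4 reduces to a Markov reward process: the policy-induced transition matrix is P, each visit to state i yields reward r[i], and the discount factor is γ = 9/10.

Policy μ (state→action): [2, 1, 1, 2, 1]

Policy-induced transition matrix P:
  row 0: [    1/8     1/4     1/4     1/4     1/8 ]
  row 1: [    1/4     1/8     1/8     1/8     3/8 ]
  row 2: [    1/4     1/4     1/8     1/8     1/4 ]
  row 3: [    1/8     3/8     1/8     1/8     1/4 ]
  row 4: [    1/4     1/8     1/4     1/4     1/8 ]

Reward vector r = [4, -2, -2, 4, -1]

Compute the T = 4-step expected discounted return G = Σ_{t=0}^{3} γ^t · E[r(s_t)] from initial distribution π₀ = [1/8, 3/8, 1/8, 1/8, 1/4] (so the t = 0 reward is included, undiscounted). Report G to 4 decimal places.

G = 1.0718

t=0: π = [0.1250, 0.3750, 0.1250, 0.1250, 0.2500], E[r] = -0.2500, γ^t·E[r] = -0.250000, running G = -0.250000
t=1: π = [0.2188, 0.1875, 0.1719, 0.1719, 0.2500], E[r] = 0.5938, γ^t·E[r] = 0.534375, running G = 0.284375
t=2: π = [0.2012, 0.2168, 0.1836, 0.1836, 0.2148], E[r] = 0.5234, γ^t·E[r] = 0.423984, running G = 0.708359
t=3: π = [0.2019, 0.2190, 0.1770, 0.1770, 0.2251], E[r] = 0.4985, γ^t·E[r] = 0.363432, running G = 1.071792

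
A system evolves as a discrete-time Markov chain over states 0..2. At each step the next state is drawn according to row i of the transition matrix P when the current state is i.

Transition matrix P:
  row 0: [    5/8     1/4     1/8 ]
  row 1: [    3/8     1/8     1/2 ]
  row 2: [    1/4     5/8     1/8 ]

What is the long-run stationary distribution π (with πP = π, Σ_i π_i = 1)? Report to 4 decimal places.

π = [0.4603, 0.3016, 0.2381]

Balance equations π_j = Σ_i π_i·P[i][j]:
  π_0 = 5/8·π_0 + 3/8·π_1 + 1/4·π_2
  π_1 = 1/4·π_0 + 1/8·π_1 + 5/8·π_2
  normalize: π_0 + π_1 + π_2 = 1
Solving the linear system gives exactly π = [29/63, 19/63, 5/21].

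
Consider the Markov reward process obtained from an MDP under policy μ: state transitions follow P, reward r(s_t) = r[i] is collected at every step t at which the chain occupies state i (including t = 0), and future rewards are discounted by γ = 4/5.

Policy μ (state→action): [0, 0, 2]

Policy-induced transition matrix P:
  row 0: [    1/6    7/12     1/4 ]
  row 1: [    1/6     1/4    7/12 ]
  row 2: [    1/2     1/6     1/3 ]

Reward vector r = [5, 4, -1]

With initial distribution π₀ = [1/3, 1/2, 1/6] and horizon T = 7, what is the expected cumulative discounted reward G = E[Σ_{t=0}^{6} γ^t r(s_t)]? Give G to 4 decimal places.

t=0: π = [0.3333, 0.5000, 0.1667], E[r] = 3.5000, γ^t·E[r] = 3.500000, running G = 3.500000
t=1: π = [0.2222, 0.3472, 0.4306], E[r] = 2.0694, γ^t·E[r] = 1.655556, running G = 5.155556
t=2: π = [0.3102, 0.2882, 0.4016], E[r] = 2.3021, γ^t·E[r] = 1.473333, running G = 6.628889
t=3: π = [0.3005, 0.3199, 0.3795], E[r] = 2.4029, γ^t·E[r] = 1.230272, running G = 7.859160
t=4: π = [0.2932, 0.3186, 0.3883], E[r] = 2.3518, γ^t·E[r] = 0.963309, running G = 8.822469
t=5: π = [0.2961, 0.3154, 0.3885], E[r] = 2.3534, γ^t·E[r] = 0.771159, running G = 9.593628
t=6: π = [0.2962, 0.3163, 0.3875], E[r] = 2.3587, γ^t·E[r] = 0.618312, running G = 10.211940

G = 10.2119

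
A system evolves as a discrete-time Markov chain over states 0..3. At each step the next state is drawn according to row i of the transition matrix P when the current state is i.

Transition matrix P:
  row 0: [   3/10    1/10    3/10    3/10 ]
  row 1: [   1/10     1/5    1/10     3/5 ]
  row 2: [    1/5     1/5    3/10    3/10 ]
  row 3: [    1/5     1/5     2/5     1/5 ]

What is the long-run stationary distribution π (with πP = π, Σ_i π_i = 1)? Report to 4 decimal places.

Balance equations π_j = Σ_i π_i·P[i][j]:
  π_0 = 3/10·π_0 + 1/10·π_1 + 1/5·π_2 + 1/5·π_3
  π_1 = 1/10·π_0 + 1/5·π_1 + 1/5·π_2 + 1/5·π_3
  π_2 = 3/10·π_0 + 1/10·π_1 + 3/10·π_2 + 2/5·π_3
  normalize: π_0 + π_1 + π_2 + π_3 = 1
Solving the linear system gives exactly π = [18/89, 16/89, 290/979, 315/979].

π = [0.2022, 0.1798, 0.2962, 0.3218]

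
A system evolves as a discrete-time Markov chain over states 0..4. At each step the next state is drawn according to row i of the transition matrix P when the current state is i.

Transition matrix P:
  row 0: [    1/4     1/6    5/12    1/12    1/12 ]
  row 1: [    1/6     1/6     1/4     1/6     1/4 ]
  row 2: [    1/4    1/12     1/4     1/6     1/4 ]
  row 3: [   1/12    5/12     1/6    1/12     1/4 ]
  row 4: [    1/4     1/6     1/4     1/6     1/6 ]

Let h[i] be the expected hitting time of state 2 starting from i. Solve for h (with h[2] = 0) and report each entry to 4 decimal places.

First-step conditioning: h[2] = 0; for i ≠ 2, h[i] = 1 + Σ_k P[i][k]·h[k].
  h[0] = 1 + 1/4·h[0] + 1/6·h[1] + 1/12·h[3] + 1/12·h[4]
  h[1] = 1 + 1/6·h[0] + 1/6·h[1] + 1/6·h[3] + 1/4·h[4]
  h[3] = 1 + 1/12·h[0] + 5/12·h[1] + 1/12·h[3] + 1/4·h[4]
  h[4] = 1 + 1/4·h[0] + 1/6·h[1] + 1/6·h[3] + 1/6·h[4]
Solving the 4×4 linear system over states ≠ 2 gives exactly h = [2028/673, 2496/673, 0, 2724/673, 2460/673] (h[2] = 0 is the target).

h = [3.0134, 3.7088, 0.0000, 4.0475, 3.6553]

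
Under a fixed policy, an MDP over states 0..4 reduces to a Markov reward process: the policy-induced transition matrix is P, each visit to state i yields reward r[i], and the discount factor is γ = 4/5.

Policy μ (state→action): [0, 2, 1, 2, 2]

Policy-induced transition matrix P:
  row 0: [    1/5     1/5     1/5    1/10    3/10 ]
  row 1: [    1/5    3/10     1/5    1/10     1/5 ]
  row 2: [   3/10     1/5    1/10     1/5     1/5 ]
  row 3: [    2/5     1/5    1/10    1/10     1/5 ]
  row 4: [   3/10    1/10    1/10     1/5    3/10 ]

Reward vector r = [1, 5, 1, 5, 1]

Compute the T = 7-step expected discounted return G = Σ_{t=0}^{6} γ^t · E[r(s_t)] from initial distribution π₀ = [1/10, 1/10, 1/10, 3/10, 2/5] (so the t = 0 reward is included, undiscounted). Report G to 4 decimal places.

G = 9.4369

t=0: π = [0.1000, 0.1000, 0.1000, 0.3000, 0.4000], E[r] = 2.6000, γ^t·E[r] = 2.600000, running G = 2.600000
t=1: π = [0.3100, 0.1700, 0.1200, 0.1500, 0.2500], E[r] = 2.2800, γ^t·E[r] = 1.824000, running G = 4.424000
t=2: π = [0.2670, 0.1920, 0.1480, 0.1370, 0.2560], E[r] = 2.3160, γ^t·E[r] = 1.482240, running G = 5.906240
t=3: π = [0.2678, 0.1936, 0.1459, 0.1404, 0.2523], E[r] = 2.3360, γ^t·E[r] = 1.196032, running G = 7.102272
t=4: π = [0.2679, 0.1941, 0.1461, 0.1398, 0.2520], E[r] = 2.3358, γ^t·E[r] = 0.956744, running G = 8.059016
t=5: π = [0.2678, 0.1942, 0.1462, 0.1398, 0.2520], E[r] = 2.3361, γ^t·E[r] = 0.765496, running G = 8.824512
t=6: π = [0.2678, 0.1942, 0.1462, 0.1398, 0.2520], E[r] = 2.3362, γ^t·E[r] = 0.612412, running G = 9.436923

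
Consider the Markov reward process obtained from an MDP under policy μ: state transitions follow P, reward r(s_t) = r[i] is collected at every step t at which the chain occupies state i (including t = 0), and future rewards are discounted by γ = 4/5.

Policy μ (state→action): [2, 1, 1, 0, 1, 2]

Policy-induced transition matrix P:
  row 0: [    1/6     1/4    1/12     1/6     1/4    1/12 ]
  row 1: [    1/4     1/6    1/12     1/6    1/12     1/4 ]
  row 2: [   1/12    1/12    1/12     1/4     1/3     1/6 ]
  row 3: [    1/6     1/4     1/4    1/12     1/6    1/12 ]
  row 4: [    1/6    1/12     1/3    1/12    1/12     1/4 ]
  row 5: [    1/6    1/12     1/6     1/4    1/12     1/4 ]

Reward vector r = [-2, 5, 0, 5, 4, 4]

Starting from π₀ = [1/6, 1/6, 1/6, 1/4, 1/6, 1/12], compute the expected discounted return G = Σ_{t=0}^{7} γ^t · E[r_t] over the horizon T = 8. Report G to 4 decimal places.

t=0: π = [0.1667, 0.1667, 0.1667, 0.2500, 0.1667, 0.0833], E[r] = 2.7500, γ^t·E[r] = 2.750000, running G = 2.750000
t=1: π = [0.1667, 0.1667, 0.1736, 0.1528, 0.1736, 0.1667], E[r] = 2.6250, γ^t·E[r] = 2.100000, running G = 4.850000
t=2: π = [0.1661, 0.1505, 0.1661, 0.1678, 0.1672, 0.1823], E[r] = 2.6574, γ^t·E[r] = 1.700741, running G = 6.550741
t=3: π = [0.1654, 0.1515, 0.1683, 0.1678, 0.1665, 0.1805], E[r] = 2.6539, γ^t·E[r] = 1.358790, running G = 7.909531
t=4: π = [0.1653, 0.1515, 0.1680, 0.1679, 0.1670, 0.1805], E[r] = 2.6559, γ^t·E[r] = 1.087847, running G = 8.997378
t=5: π = [0.1653, 0.1515, 0.1681, 0.1678, 0.1669, 0.1805], E[r] = 2.6552, γ^t·E[r] = 0.870046, running G = 9.867424
t=6: π = [0.1653, 0.1515, 0.1681, 0.1678, 0.1669, 0.1805], E[r] = 2.6554, γ^t·E[r] = 0.696093, running G = 10.563516
t=7: π = [0.1653, 0.1515, 0.1681, 0.1678, 0.1669, 0.1805], E[r] = 2.6553, γ^t·E[r] = 0.556861, running G = 11.120377

G = 11.1204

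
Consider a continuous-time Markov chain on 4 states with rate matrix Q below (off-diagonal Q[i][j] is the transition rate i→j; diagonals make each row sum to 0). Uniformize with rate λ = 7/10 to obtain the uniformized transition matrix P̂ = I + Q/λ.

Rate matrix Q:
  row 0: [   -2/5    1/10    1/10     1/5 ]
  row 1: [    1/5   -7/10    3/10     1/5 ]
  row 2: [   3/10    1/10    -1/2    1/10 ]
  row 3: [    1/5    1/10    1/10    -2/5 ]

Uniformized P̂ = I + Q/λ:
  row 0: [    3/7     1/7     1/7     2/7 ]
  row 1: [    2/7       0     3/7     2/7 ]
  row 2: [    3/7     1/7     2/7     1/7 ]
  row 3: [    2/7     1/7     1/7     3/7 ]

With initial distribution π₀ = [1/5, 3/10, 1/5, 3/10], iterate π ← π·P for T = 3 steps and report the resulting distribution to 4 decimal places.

t=0: π = [0.2000, 0.3000, 0.2000, 0.3000]
t=1: π = [0.3429, 0.1000, 0.2571, 0.3000]
t=2: π = [0.3714, 0.1286, 0.2082, 0.2918]
t=3: π = [0.3685, 0.1245, 0.2093, 0.2977]

π = [0.3685, 0.1245, 0.2093, 0.2977]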